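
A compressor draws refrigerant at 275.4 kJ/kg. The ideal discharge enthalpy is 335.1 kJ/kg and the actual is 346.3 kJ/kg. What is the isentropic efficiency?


dh_ideal = 335.1 - 275.4 = 59.7 kJ/kg
dh_actual = 346.3 - 275.4 = 70.9 kJ/kg
eta_s = dh_ideal / dh_actual = 59.7 / 70.9
eta_s = 0.842

0.842


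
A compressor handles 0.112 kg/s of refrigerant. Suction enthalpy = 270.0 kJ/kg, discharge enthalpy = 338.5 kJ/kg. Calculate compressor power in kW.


dh = 338.5 - 270.0 = 68.5 kJ/kg
W = m_dot * dh = 0.112 * 68.5 = 7.67 kW

7.67


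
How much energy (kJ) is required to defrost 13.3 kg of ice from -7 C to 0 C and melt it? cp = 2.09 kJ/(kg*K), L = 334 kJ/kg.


Sensible heat = cp * dT = 2.09 * 7 = 14.63 kJ/kg
Total per kg = 14.63 + 334 = 348.63 kJ/kg
Q = m * total = 13.3 * 348.63
Q = 4636.8 kJ

4636.8


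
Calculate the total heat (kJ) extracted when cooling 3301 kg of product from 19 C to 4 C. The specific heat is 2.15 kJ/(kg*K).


dT = 19 - (4) = 15 K
Q = m * cp * dT = 3301 * 2.15 * 15
Q = 106457 kJ

106457


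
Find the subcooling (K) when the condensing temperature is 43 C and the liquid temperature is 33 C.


Subcooling = T_cond - T_liquid
Subcooling = 43 - 33
Subcooling = 10 K

10


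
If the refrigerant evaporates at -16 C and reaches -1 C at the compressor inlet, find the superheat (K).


Superheat = T_suction - T_evap
Superheat = -1 - (-16)
Superheat = 15 K

15


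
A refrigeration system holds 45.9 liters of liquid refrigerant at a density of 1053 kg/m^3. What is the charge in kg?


Charge = V * rho / 1000
Charge = 45.9 * 1053 / 1000
Charge = 48.33 kg

48.33


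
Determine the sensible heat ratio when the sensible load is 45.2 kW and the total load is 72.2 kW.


SHR = Q_sensible / Q_total
SHR = 45.2 / 72.2
SHR = 0.626

0.626


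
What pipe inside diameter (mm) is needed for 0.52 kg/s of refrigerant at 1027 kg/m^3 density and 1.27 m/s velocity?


A = m_dot / (rho * v) = 0.52 / (1027 * 1.27) = 0.0003986843417 m^2
d = sqrt(4*A/pi) * 1000
d = 22.5 mm

22.5


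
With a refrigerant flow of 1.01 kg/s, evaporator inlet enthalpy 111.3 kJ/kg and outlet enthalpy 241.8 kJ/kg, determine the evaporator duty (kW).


dh = 241.8 - 111.3 = 130.5 kJ/kg
Q_evap = m_dot * dh = 1.01 * 130.5
Q_evap = 131.81 kW

131.81


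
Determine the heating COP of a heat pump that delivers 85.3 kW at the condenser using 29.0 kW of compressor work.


COP_hp = Q_cond / W
COP_hp = 85.3 / 29.0
COP_hp = 2.941

2.941


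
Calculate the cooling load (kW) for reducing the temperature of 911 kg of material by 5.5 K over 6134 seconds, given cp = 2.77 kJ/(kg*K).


Q = m * cp * dT / t
Q = 911 * 2.77 * 5.5 / 6134
Q = 2.263 kW

2.263


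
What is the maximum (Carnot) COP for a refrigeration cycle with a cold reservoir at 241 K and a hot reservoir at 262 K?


dT = 262 - 241 = 21 K
COP_carnot = T_cold / dT = 241 / 21
COP_carnot = 11.476

11.476


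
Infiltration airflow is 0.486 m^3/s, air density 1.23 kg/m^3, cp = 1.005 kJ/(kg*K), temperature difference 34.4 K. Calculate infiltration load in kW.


Q = V_dot * rho * cp * dT
Q = 0.486 * 1.23 * 1.005 * 34.4
Q = 20.666 kW

20.666


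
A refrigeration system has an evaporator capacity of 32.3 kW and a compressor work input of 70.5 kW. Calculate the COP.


COP = Q_evap / W
COP = 32.3 / 70.5
COP = 0.458

0.458


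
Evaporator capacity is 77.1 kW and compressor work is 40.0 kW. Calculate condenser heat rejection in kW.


Q_cond = Q_evap + W
Q_cond = 77.1 + 40.0
Q_cond = 117.1 kW

117.1


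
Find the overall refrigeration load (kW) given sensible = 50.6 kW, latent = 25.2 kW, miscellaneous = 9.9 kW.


Q_total = Q_s + Q_l + Q_misc
Q_total = 50.6 + 25.2 + 9.9
Q_total = 85.7 kW

85.7


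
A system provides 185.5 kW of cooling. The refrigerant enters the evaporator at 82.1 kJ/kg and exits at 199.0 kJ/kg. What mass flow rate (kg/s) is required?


dh = 199.0 - 82.1 = 116.9 kJ/kg
m_dot = Q / dh = 185.5 / 116.9 = 1.5868 kg/s

1.5868


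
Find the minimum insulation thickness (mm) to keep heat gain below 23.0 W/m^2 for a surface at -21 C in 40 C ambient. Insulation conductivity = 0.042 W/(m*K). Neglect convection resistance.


dT = 40 - (-21) = 61 K
thickness = k * dT / q_max * 1000
thickness = 0.042 * 61 / 23.0 * 1000
thickness = 111.4 mm

111.4


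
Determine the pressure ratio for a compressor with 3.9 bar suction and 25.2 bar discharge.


PR = P_high / P_low
PR = 25.2 / 3.9
PR = 6.462

6.462


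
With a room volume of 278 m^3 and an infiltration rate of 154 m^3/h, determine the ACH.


ACH = flow / volume
ACH = 154 / 278
ACH = 0.554

0.554


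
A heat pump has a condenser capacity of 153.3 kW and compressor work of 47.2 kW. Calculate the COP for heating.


COP_hp = Q_cond / W
COP_hp = 153.3 / 47.2
COP_hp = 3.248

3.248


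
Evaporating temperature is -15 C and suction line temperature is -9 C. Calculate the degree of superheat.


Superheat = T_suction - T_evap
Superheat = -9 - (-15)
Superheat = 6 K

6


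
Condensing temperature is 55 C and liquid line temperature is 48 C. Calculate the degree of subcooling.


Subcooling = T_cond - T_liquid
Subcooling = 55 - 48
Subcooling = 7 K

7


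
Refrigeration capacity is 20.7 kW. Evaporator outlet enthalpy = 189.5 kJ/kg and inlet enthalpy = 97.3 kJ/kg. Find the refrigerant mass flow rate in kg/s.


dh = 189.5 - 97.3 = 92.2 kJ/kg
m_dot = Q / dh = 20.7 / 92.2 = 0.2245 kg/s

0.2245


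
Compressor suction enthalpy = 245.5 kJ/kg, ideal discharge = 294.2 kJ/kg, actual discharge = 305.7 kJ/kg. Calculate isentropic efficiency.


dh_ideal = 294.2 - 245.5 = 48.7 kJ/kg
dh_actual = 305.7 - 245.5 = 60.2 kJ/kg
eta_s = dh_ideal / dh_actual = 48.7 / 60.2
eta_s = 0.809

0.809


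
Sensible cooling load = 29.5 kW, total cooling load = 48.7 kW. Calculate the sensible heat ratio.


SHR = Q_sensible / Q_total
SHR = 29.5 / 48.7
SHR = 0.606

0.606


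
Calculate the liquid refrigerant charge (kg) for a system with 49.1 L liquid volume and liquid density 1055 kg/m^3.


Charge = V * rho / 1000
Charge = 49.1 * 1055 / 1000
Charge = 51.8 kg

51.8


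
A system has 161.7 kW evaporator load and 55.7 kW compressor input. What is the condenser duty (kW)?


Q_cond = Q_evap + W
Q_cond = 161.7 + 55.7
Q_cond = 217.4 kW

217.4


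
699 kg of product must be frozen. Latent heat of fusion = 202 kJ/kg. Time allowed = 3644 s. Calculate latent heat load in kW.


Q_lat = m * h_fg / t
Q_lat = 699 * 202 / 3644
Q_lat = 38.75 kW

38.75


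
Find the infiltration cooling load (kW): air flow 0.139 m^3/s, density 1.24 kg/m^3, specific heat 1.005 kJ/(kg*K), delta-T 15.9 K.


Q = V_dot * rho * cp * dT
Q = 0.139 * 1.24 * 1.005 * 15.9
Q = 2.754 kW

2.754


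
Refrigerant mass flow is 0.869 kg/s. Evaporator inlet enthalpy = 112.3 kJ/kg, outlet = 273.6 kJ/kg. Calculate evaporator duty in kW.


dh = 273.6 - 112.3 = 161.3 kJ/kg
Q_evap = m_dot * dh = 0.869 * 161.3
Q_evap = 140.17 kW

140.17


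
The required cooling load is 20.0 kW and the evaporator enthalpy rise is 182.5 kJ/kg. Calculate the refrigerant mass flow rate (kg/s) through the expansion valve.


m_dot = Q / dh
m_dot = 20.0 / 182.5
m_dot = 0.1096 kg/s

0.1096


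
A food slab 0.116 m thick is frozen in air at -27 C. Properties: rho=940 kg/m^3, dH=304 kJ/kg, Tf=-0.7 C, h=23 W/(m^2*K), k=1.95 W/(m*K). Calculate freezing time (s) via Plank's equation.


dT = -0.7 - (-27) = 26.3 K
term1 = a/(2h) = 0.116/(2*23) = 0.00252173913
term2 = a^2/(8k) = 0.116^2/(8*1.95) = 0.0008625641026
t = rho*dH*1000/dT * (term1 + term2)
t = 940*304*1000/26.3 * (0.00252173913 + 0.0008625641026)
t = 36772 s

36772


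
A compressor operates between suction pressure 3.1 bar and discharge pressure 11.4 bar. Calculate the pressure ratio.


PR = P_high / P_low
PR = 11.4 / 3.1
PR = 3.677

3.677


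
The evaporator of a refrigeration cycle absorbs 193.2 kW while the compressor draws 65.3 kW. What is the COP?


COP = Q_evap / W
COP = 193.2 / 65.3
COP = 2.959

2.959


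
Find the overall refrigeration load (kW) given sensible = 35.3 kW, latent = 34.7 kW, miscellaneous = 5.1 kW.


Q_total = Q_s + Q_l + Q_misc
Q_total = 35.3 + 34.7 + 5.1
Q_total = 75.1 kW

75.1


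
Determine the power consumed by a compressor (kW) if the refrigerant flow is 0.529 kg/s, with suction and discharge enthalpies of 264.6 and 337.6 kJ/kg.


dh = 337.6 - 264.6 = 73.0 kJ/kg
W = m_dot * dh = 0.529 * 73.0 = 38.62 kW

38.62


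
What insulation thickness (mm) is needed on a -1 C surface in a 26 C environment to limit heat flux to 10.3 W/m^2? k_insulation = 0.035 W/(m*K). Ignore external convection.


dT = 26 - (-1) = 27 K
thickness = k * dT / q_max * 1000
thickness = 0.035 * 27 / 10.3 * 1000
thickness = 91.7 mm

91.7


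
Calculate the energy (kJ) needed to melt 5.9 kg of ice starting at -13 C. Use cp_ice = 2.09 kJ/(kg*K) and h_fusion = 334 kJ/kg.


Sensible heat = cp * dT = 2.09 * 13 = 27.17 kJ/kg
Total per kg = 27.17 + 334 = 361.17 kJ/kg
Q = m * total = 5.9 * 361.17
Q = 2130.9 kJ

2130.9


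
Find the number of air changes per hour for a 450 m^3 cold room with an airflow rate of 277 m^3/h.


ACH = flow / volume
ACH = 277 / 450
ACH = 0.616

0.616


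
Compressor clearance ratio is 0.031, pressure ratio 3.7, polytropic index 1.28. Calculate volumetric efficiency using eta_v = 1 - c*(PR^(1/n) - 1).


PR^(1/n) = 3.7^(1/1.28) = 2.7791219
eta_v = 1 - 0.031 * (2.7791219 - 1)
eta_v = 0.9448

0.9448


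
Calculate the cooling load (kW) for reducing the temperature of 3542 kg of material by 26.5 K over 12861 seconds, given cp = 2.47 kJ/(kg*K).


Q = m * cp * dT / t
Q = 3542 * 2.47 * 26.5 / 12861
Q = 18.027 kW

18.027


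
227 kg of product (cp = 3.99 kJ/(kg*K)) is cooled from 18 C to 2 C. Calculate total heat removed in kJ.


dT = 18 - (2) = 16 K
Q = m * cp * dT = 227 * 3.99 * 16
Q = 14492 kJ

14492


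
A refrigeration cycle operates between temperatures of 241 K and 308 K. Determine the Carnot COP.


dT = 308 - 241 = 67 K
COP_carnot = T_cold / dT = 241 / 67
COP_carnot = 3.597

3.597


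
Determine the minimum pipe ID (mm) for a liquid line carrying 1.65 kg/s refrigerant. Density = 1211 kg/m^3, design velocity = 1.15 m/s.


A = m_dot / (rho * v) = 1.65 / (1211 * 1.15) = 0.001184791584 m^2
d = sqrt(4*A/pi) * 1000
d = 38.8 mm

38.8


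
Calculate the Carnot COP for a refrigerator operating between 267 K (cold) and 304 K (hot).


dT = 304 - 267 = 37 K
COP_carnot = T_cold / dT = 267 / 37
COP_carnot = 7.216

7.216


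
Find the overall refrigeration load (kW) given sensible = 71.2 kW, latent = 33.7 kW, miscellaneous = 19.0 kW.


Q_total = Q_s + Q_l + Q_misc
Q_total = 71.2 + 33.7 + 19.0
Q_total = 123.9 kW

123.9


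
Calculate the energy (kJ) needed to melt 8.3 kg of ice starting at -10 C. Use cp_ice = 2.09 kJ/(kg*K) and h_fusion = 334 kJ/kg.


Sensible heat = cp * dT = 2.09 * 10 = 20.9 kJ/kg
Total per kg = 20.9 + 334 = 354.9 kJ/kg
Q = m * total = 8.3 * 354.9
Q = 2945.7 kJ

2945.7


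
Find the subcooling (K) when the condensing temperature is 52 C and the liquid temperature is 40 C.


Subcooling = T_cond - T_liquid
Subcooling = 52 - 40
Subcooling = 12 K

12


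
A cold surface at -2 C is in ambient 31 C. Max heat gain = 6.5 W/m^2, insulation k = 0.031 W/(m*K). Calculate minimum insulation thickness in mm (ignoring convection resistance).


dT = 31 - (-2) = 33 K
thickness = k * dT / q_max * 1000
thickness = 0.031 * 33 / 6.5 * 1000
thickness = 157.4 mm

157.4


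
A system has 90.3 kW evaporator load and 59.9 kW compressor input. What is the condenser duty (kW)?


Q_cond = Q_evap + W
Q_cond = 90.3 + 59.9
Q_cond = 150.2 kW

150.2


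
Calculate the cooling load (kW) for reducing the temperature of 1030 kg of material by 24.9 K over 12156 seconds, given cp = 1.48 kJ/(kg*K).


Q = m * cp * dT / t
Q = 1030 * 1.48 * 24.9 / 12156
Q = 3.123 kW

3.123


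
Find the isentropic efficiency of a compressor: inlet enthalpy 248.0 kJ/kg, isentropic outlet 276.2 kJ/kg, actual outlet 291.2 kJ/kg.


dh_ideal = 276.2 - 248.0 = 28.2 kJ/kg
dh_actual = 291.2 - 248.0 = 43.2 kJ/kg
eta_s = dh_ideal / dh_actual = 28.2 / 43.2
eta_s = 0.6528

0.6528


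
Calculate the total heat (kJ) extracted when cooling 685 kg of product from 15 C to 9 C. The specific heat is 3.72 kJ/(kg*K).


dT = 15 - (9) = 6 K
Q = m * cp * dT = 685 * 3.72 * 6
Q = 15289 kJ

15289


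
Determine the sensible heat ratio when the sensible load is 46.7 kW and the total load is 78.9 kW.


SHR = Q_sensible / Q_total
SHR = 46.7 / 78.9
SHR = 0.592

0.592


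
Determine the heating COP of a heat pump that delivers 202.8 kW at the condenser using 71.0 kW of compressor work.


COP_hp = Q_cond / W
COP_hp = 202.8 / 71.0
COP_hp = 2.856

2.856


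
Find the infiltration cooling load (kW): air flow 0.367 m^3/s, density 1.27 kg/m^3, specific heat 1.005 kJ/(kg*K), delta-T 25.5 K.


Q = V_dot * rho * cp * dT
Q = 0.367 * 1.27 * 1.005 * 25.5
Q = 11.945 kW

11.945


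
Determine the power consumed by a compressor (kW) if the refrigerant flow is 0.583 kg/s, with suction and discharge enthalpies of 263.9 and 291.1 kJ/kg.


dh = 291.1 - 263.9 = 27.2 kJ/kg
W = m_dot * dh = 0.583 * 27.2 = 15.86 kW

15.86


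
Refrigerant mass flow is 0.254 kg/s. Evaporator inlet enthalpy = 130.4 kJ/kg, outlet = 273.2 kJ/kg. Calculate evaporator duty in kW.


dh = 273.2 - 130.4 = 142.8 kJ/kg
Q_evap = m_dot * dh = 0.254 * 142.8
Q_evap = 36.27 kW

36.27


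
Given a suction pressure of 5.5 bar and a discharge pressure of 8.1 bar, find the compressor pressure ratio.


PR = P_high / P_low
PR = 8.1 / 5.5
PR = 1.473

1.473


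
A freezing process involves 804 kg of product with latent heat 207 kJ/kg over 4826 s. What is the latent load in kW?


Q_lat = m * h_fg / t
Q_lat = 804 * 207 / 4826
Q_lat = 34.49 kW

34.49


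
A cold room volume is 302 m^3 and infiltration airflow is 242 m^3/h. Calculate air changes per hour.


ACH = flow / volume
ACH = 242 / 302
ACH = 0.801

0.801


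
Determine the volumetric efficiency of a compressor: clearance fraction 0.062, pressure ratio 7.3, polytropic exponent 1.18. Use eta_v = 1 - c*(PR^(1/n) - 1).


PR^(1/n) = 7.3^(1/1.18) = 5.39050611
eta_v = 1 - 0.062 * (5.39050611 - 1)
eta_v = 0.7278

0.7278


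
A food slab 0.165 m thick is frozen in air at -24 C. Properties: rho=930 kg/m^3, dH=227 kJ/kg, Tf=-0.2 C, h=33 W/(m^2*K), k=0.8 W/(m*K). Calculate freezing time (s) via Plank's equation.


dT = -0.2 - (-24) = 23.8 K
term1 = a/(2h) = 0.165/(2*33) = 0.0025
term2 = a^2/(8k) = 0.165^2/(8*0.8) = 0.00425390625
t = rho*dH*1000/dT * (term1 + term2)
t = 930*227*1000/23.8 * (0.0025 + 0.00425390625)
t = 59908 s

59908


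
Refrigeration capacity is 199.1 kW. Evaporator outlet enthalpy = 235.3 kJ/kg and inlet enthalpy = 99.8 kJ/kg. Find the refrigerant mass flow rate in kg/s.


dh = 235.3 - 99.8 = 135.5 kJ/kg
m_dot = Q / dh = 199.1 / 135.5 = 1.4694 kg/s

1.4694


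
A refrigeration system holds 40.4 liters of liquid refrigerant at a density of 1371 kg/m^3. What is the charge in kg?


Charge = V * rho / 1000
Charge = 40.4 * 1371 / 1000
Charge = 55.39 kg

55.39


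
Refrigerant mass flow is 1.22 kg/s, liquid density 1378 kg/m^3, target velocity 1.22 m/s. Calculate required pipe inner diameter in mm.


A = m_dot / (rho * v) = 1.22 / (1378 * 1.22) = 0.0007256894049 m^2
d = sqrt(4*A/pi) * 1000
d = 30.4 mm

30.4


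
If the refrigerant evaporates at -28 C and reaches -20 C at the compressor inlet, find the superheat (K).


Superheat = T_suction - T_evap
Superheat = -20 - (-28)
Superheat = 8 K

8


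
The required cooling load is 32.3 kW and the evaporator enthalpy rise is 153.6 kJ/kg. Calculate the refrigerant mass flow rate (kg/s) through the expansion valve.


m_dot = Q / dh
m_dot = 32.3 / 153.6
m_dot = 0.2103 kg/s

0.2103


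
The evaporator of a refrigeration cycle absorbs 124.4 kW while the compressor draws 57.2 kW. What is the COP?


COP = Q_evap / W
COP = 124.4 / 57.2
COP = 2.175

2.175


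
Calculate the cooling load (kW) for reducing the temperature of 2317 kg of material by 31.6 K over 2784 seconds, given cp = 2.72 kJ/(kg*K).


Q = m * cp * dT / t
Q = 2317 * 2.72 * 31.6 / 2784
Q = 71.534 kW

71.534


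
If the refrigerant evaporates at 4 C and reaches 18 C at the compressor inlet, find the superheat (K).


Superheat = T_suction - T_evap
Superheat = 18 - (4)
Superheat = 14 K

14


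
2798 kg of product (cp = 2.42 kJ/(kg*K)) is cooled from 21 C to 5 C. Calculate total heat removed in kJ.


dT = 21 - (5) = 16 K
Q = m * cp * dT = 2798 * 2.42 * 16
Q = 108339 kJ

108339


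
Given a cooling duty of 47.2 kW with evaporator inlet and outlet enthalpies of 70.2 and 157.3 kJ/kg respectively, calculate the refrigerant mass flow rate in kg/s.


dh = 157.3 - 70.2 = 87.1 kJ/kg
m_dot = Q / dh = 47.2 / 87.1 = 0.5419 kg/s

0.5419


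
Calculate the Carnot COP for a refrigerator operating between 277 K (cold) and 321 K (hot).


dT = 321 - 277 = 44 K
COP_carnot = T_cold / dT = 277 / 44
COP_carnot = 6.295

6.295


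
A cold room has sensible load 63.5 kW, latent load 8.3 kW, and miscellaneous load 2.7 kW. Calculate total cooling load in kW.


Q_total = Q_s + Q_l + Q_misc
Q_total = 63.5 + 8.3 + 2.7
Q_total = 74.5 kW

74.5


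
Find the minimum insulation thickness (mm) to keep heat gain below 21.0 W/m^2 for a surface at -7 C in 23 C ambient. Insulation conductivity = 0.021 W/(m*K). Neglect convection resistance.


dT = 23 - (-7) = 30 K
thickness = k * dT / q_max * 1000
thickness = 0.021 * 30 / 21.0 * 1000
thickness = 30.0 mm

30.0


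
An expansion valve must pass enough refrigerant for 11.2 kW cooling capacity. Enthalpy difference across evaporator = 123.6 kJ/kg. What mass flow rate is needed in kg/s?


m_dot = Q / dh
m_dot = 11.2 / 123.6
m_dot = 0.0906 kg/s

0.0906


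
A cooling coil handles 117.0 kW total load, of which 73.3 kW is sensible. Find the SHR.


SHR = Q_sensible / Q_total
SHR = 73.3 / 117.0
SHR = 0.626

0.626


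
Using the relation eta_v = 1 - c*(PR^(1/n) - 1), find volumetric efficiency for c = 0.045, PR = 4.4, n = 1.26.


PR^(1/n) = 4.4^(1/1.26) = 3.24098281
eta_v = 1 - 0.045 * (3.24098281 - 1)
eta_v = 0.8992

0.8992


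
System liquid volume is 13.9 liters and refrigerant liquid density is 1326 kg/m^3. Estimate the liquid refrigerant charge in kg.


Charge = V * rho / 1000
Charge = 13.9 * 1326 / 1000
Charge = 18.43 kg

18.43


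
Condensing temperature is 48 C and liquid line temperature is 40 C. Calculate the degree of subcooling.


Subcooling = T_cond - T_liquid
Subcooling = 48 - 40
Subcooling = 8 K

8


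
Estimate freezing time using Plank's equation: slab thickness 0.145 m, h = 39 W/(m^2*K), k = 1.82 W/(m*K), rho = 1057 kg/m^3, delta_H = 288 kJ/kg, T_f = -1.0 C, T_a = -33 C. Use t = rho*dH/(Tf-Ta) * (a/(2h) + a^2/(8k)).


dT = -1.0 - (-33) = 32.0 K
term1 = a/(2h) = 0.145/(2*39) = 0.001858974359
term2 = a^2/(8k) = 0.145^2/(8*1.82) = 0.001444024725
t = rho*dH*1000/dT * (term1 + term2)
t = 1057*288*1000/32.0 * (0.001858974359 + 0.001444024725)
t = 31421 s

31421


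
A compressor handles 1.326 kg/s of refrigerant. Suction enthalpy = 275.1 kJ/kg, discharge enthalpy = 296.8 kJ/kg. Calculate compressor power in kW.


dh = 296.8 - 275.1 = 21.7 kJ/kg
W = m_dot * dh = 1.326 * 21.7 = 28.77 kW

28.77


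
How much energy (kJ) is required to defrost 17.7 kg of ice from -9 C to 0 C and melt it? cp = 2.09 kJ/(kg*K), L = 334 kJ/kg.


Sensible heat = cp * dT = 2.09 * 9 = 18.81 kJ/kg
Total per kg = 18.81 + 334 = 352.81 kJ/kg
Q = m * total = 17.7 * 352.81
Q = 6244.7 kJ

6244.7


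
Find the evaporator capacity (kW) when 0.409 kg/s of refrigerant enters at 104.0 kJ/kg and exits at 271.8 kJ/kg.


dh = 271.8 - 104.0 = 167.8 kJ/kg
Q_evap = m_dot * dh = 0.409 * 167.8
Q_evap = 68.63 kW

68.63


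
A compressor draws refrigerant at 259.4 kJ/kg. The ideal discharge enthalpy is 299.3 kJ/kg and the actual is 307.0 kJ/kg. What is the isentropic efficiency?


dh_ideal = 299.3 - 259.4 = 39.9 kJ/kg
dh_actual = 307.0 - 259.4 = 47.6 kJ/kg
eta_s = dh_ideal / dh_actual = 39.9 / 47.6
eta_s = 0.8382

0.8382


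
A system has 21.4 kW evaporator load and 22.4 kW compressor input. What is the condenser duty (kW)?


Q_cond = Q_evap + W
Q_cond = 21.4 + 22.4
Q_cond = 43.8 kW

43.8


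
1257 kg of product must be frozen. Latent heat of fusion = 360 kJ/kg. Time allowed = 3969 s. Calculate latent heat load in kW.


Q_lat = m * h_fg / t
Q_lat = 1257 * 360 / 3969
Q_lat = 114.01 kW

114.01


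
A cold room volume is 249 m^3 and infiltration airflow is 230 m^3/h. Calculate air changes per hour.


ACH = flow / volume
ACH = 230 / 249
ACH = 0.924

0.924


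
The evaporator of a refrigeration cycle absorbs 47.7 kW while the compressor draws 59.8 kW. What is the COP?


COP = Q_evap / W
COP = 47.7 / 59.8
COP = 0.798

0.798


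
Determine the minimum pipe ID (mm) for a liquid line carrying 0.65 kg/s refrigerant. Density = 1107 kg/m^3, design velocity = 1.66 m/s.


A = m_dot / (rho * v) = 0.65 / (1107 * 1.66) = 0.0003537183966 m^2
d = sqrt(4*A/pi) * 1000
d = 21.2 mm

21.2


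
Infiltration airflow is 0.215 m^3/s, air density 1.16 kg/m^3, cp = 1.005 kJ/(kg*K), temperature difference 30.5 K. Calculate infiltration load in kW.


Q = V_dot * rho * cp * dT
Q = 0.215 * 1.16 * 1.005 * 30.5
Q = 7.645 kW

7.645


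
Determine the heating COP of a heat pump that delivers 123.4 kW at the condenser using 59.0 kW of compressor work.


COP_hp = Q_cond / W
COP_hp = 123.4 / 59.0
COP_hp = 2.092

2.092


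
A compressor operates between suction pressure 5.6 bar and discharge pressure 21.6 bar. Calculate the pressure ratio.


PR = P_high / P_low
PR = 21.6 / 5.6
PR = 3.857

3.857


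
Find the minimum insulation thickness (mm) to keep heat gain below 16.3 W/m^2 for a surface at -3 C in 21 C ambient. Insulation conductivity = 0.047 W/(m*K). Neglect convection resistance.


dT = 21 - (-3) = 24 K
thickness = k * dT / q_max * 1000
thickness = 0.047 * 24 / 16.3 * 1000
thickness = 69.2 mm

69.2


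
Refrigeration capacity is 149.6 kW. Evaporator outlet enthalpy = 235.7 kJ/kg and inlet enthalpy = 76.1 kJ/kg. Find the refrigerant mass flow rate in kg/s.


dh = 235.7 - 76.1 = 159.6 kJ/kg
m_dot = Q / dh = 149.6 / 159.6 = 0.9373 kg/s

0.9373


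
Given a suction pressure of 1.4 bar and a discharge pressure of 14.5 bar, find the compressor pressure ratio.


PR = P_high / P_low
PR = 14.5 / 1.4
PR = 10.357

10.357


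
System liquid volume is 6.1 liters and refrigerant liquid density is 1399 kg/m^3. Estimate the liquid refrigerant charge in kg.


Charge = V * rho / 1000
Charge = 6.1 * 1399 / 1000
Charge = 8.53 kg

8.53


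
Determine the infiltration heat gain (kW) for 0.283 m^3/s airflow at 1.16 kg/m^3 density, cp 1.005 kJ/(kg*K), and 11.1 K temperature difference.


Q = V_dot * rho * cp * dT
Q = 0.283 * 1.16 * 1.005 * 11.1
Q = 3.662 kW

3.662


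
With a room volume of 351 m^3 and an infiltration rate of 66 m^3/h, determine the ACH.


ACH = flow / volume
ACH = 66 / 351
ACH = 0.188

0.188


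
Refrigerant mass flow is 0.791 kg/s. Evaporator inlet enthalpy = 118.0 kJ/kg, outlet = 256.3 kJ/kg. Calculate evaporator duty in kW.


dh = 256.3 - 118.0 = 138.3 kJ/kg
Q_evap = m_dot * dh = 0.791 * 138.3
Q_evap = 109.4 kW

109.4


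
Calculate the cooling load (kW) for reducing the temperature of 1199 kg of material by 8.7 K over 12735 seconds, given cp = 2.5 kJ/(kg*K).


Q = m * cp * dT / t
Q = 1199 * 2.5 * 8.7 / 12735
Q = 2.048 kW

2.048


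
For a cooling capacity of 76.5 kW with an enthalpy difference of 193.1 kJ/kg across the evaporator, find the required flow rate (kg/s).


m_dot = Q / dh
m_dot = 76.5 / 193.1
m_dot = 0.3962 kg/s

0.3962


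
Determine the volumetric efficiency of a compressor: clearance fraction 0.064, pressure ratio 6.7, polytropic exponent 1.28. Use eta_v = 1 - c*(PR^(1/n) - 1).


PR^(1/n) = 6.7^(1/1.28) = 4.41947763
eta_v = 1 - 0.064 * (4.41947763 - 1)
eta_v = 0.7812

0.7812


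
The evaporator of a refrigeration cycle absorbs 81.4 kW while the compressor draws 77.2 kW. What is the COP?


COP = Q_evap / W
COP = 81.4 / 77.2
COP = 1.054

1.054


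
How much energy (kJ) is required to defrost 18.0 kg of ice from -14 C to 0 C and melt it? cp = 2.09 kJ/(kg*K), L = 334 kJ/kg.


Sensible heat = cp * dT = 2.09 * 14 = 29.26 kJ/kg
Total per kg = 29.26 + 334 = 363.26 kJ/kg
Q = m * total = 18.0 * 363.26
Q = 6538.7 kJ

6538.7


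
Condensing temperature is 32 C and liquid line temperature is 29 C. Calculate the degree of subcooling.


Subcooling = T_cond - T_liquid
Subcooling = 32 - 29
Subcooling = 3 K

3


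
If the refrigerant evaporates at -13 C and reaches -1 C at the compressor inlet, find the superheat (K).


Superheat = T_suction - T_evap
Superheat = -1 - (-13)
Superheat = 12 K

12


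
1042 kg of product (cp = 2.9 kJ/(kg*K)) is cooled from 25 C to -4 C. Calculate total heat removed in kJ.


dT = 25 - (-4) = 29 K
Q = m * cp * dT = 1042 * 2.9 * 29
Q = 87632 kJ

87632


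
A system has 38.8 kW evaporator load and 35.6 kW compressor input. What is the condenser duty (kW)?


Q_cond = Q_evap + W
Q_cond = 38.8 + 35.6
Q_cond = 74.4 kW

74.4


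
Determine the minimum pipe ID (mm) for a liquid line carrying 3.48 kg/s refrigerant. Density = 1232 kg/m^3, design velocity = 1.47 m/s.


A = m_dot / (rho * v) = 3.48 / (1232 * 1.47) = 0.00192154784 m^2
d = sqrt(4*A/pi) * 1000
d = 49.5 mm

49.5


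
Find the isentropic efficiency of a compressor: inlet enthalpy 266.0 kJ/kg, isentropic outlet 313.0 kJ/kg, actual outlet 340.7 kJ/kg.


dh_ideal = 313.0 - 266.0 = 47.0 kJ/kg
dh_actual = 340.7 - 266.0 = 74.7 kJ/kg
eta_s = dh_ideal / dh_actual = 47.0 / 74.7
eta_s = 0.6292

0.6292


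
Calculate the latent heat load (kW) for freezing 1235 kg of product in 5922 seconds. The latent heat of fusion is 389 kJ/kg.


Q_lat = m * h_fg / t
Q_lat = 1235 * 389 / 5922
Q_lat = 81.12 kW

81.12


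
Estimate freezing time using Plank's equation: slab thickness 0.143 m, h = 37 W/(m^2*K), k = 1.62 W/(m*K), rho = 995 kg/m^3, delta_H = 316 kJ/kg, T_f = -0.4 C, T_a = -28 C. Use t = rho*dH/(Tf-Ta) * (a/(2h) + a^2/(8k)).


dT = -0.4 - (-28) = 27.6 K
term1 = a/(2h) = 0.143/(2*37) = 0.001932432432
term2 = a^2/(8k) = 0.143^2/(8*1.62) = 0.001577854938
t = rho*dH*1000/dT * (term1 + term2)
t = 995*316*1000/27.6 * (0.001932432432 + 0.001577854938)
t = 39989 s

39989


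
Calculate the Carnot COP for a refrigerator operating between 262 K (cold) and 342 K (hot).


dT = 342 - 262 = 80 K
COP_carnot = T_cold / dT = 262 / 80
COP_carnot = 3.275

3.275


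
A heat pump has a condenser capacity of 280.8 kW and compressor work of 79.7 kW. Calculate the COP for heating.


COP_hp = Q_cond / W
COP_hp = 280.8 / 79.7
COP_hp = 3.523

3.523


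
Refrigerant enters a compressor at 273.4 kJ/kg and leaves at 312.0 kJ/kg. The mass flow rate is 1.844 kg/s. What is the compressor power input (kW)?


dh = 312.0 - 273.4 = 38.6 kJ/kg
W = m_dot * dh = 1.844 * 38.6 = 71.18 kW

71.18


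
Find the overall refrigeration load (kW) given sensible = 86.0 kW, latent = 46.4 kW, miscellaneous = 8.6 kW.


Q_total = Q_s + Q_l + Q_misc
Q_total = 86.0 + 46.4 + 8.6
Q_total = 141.0 kW

141.0


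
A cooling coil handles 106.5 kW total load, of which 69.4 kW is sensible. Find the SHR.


SHR = Q_sensible / Q_total
SHR = 69.4 / 106.5
SHR = 0.652

0.652


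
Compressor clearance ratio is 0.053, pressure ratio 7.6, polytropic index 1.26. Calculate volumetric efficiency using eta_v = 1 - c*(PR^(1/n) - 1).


PR^(1/n) = 7.6^(1/1.26) = 5.00101787
eta_v = 1 - 0.053 * (5.00101787 - 1)
eta_v = 0.7879

0.7879


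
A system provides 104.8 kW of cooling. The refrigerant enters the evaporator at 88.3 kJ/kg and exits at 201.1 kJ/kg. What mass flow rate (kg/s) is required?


dh = 201.1 - 88.3 = 112.8 kJ/kg
m_dot = Q / dh = 104.8 / 112.8 = 0.9291 kg/s

0.9291


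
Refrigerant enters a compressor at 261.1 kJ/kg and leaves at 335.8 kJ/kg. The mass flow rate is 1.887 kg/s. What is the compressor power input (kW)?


dh = 335.8 - 261.1 = 74.7 kJ/kg
W = m_dot * dh = 1.887 * 74.7 = 140.96 kW

140.96


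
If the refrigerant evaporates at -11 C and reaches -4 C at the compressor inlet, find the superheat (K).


Superheat = T_suction - T_evap
Superheat = -4 - (-11)
Superheat = 7 K

7


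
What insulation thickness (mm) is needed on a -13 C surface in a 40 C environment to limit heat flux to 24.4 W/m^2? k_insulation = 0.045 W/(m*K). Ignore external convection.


dT = 40 - (-13) = 53 K
thickness = k * dT / q_max * 1000
thickness = 0.045 * 53 / 24.4 * 1000
thickness = 97.7 mm

97.7


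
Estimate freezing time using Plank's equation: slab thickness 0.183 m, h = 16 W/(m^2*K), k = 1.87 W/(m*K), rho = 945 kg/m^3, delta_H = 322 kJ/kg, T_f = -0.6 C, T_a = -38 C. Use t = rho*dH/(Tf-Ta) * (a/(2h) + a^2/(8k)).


dT = -0.6 - (-38) = 37.4 K
term1 = a/(2h) = 0.183/(2*16) = 0.00571875
term2 = a^2/(8k) = 0.183^2/(8*1.87) = 0.002238569519
t = rho*dH*1000/dT * (term1 + term2)
t = 945*322*1000/37.4 * (0.00571875 + 0.002238569519)
t = 64742 s

64742


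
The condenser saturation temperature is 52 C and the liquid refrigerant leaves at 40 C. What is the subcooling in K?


Subcooling = T_cond - T_liquid
Subcooling = 52 - 40
Subcooling = 12 K

12


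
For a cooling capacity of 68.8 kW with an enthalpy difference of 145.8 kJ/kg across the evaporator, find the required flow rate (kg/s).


m_dot = Q / dh
m_dot = 68.8 / 145.8
m_dot = 0.4719 kg/s

0.4719


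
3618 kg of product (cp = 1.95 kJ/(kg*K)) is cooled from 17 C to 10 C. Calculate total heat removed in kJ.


dT = 17 - (10) = 7 K
Q = m * cp * dT = 3618 * 1.95 * 7
Q = 49386 kJ

49386


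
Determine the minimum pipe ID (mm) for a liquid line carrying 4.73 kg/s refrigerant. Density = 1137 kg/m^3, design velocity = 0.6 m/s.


A = m_dot / (rho * v) = 4.73 / (1137 * 0.6) = 0.006933450601 m^2
d = sqrt(4*A/pi) * 1000
d = 94.0 mm

94.0


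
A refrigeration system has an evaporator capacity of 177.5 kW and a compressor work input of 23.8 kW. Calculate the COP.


COP = Q_evap / W
COP = 177.5 / 23.8
COP = 7.458

7.458


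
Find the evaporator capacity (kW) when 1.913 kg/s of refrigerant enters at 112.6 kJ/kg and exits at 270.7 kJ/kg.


dh = 270.7 - 112.6 = 158.1 kJ/kg
Q_evap = m_dot * dh = 1.913 * 158.1
Q_evap = 302.45 kW

302.45


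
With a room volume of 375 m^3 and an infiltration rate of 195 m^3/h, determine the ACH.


ACH = flow / volume
ACH = 195 / 375
ACH = 0.52

0.52


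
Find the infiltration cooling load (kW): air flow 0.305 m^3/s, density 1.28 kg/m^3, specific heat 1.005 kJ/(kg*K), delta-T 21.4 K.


Q = V_dot * rho * cp * dT
Q = 0.305 * 1.28 * 1.005 * 21.4
Q = 8.396 kW

8.396


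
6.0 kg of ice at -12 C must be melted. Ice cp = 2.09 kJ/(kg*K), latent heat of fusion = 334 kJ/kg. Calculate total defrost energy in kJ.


Sensible heat = cp * dT = 2.09 * 12 = 25.08 kJ/kg
Total per kg = 25.08 + 334 = 359.08 kJ/kg
Q = m * total = 6.0 * 359.08
Q = 2154.5 kJ

2154.5


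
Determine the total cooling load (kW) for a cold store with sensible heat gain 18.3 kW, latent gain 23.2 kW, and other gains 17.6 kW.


Q_total = Q_s + Q_l + Q_misc
Q_total = 18.3 + 23.2 + 17.6
Q_total = 59.1 kW

59.1


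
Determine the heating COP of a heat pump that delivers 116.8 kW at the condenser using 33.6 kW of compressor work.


COP_hp = Q_cond / W
COP_hp = 116.8 / 33.6
COP_hp = 3.476

3.476


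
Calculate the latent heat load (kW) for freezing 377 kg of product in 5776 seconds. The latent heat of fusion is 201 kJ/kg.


Q_lat = m * h_fg / t
Q_lat = 377 * 201 / 5776
Q_lat = 13.12 kW

13.12


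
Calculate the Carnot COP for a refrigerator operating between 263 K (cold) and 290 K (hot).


dT = 290 - 263 = 27 K
COP_carnot = T_cold / dT = 263 / 27
COP_carnot = 9.741

9.741


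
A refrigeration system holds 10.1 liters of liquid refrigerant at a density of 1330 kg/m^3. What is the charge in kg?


Charge = V * rho / 1000
Charge = 10.1 * 1330 / 1000
Charge = 13.43 kg

13.43


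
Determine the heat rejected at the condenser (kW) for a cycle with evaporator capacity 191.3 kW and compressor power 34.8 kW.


Q_cond = Q_evap + W
Q_cond = 191.3 + 34.8
Q_cond = 226.1 kW

226.1


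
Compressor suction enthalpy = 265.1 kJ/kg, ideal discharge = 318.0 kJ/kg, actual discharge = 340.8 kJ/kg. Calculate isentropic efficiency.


dh_ideal = 318.0 - 265.1 = 52.9 kJ/kg
dh_actual = 340.8 - 265.1 = 75.7 kJ/kg
eta_s = dh_ideal / dh_actual = 52.9 / 75.7
eta_s = 0.6988

0.6988


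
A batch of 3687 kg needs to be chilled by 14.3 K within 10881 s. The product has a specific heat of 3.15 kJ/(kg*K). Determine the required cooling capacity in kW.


Q = m * cp * dT / t
Q = 3687 * 3.15 * 14.3 / 10881
Q = 15.263 kW

15.263


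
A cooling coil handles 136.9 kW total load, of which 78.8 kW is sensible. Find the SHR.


SHR = Q_sensible / Q_total
SHR = 78.8 / 136.9
SHR = 0.576

0.576


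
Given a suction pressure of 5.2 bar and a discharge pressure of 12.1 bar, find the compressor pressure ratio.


PR = P_high / P_low
PR = 12.1 / 5.2
PR = 2.327

2.327


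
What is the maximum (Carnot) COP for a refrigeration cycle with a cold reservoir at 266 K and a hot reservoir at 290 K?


dT = 290 - 266 = 24 K
COP_carnot = T_cold / dT = 266 / 24
COP_carnot = 11.083

11.083


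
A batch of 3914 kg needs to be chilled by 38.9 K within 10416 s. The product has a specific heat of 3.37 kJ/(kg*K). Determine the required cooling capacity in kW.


Q = m * cp * dT / t
Q = 3914 * 3.37 * 38.9 / 10416
Q = 49.261 kW

49.261


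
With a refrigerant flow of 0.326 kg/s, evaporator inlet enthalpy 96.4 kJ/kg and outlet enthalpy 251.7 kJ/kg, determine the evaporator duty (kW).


dh = 251.7 - 96.4 = 155.3 kJ/kg
Q_evap = m_dot * dh = 0.326 * 155.3
Q_evap = 50.63 kW

50.63


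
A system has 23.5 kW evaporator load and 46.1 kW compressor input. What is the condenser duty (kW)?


Q_cond = Q_evap + W
Q_cond = 23.5 + 46.1
Q_cond = 69.6 kW

69.6


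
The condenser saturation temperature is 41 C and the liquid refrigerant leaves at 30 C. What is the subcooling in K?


Subcooling = T_cond - T_liquid
Subcooling = 41 - 30
Subcooling = 11 K

11


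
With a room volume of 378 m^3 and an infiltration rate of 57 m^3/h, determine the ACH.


ACH = flow / volume
ACH = 57 / 378
ACH = 0.151

0.151


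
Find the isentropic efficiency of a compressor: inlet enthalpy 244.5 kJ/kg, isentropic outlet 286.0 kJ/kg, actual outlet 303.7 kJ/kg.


dh_ideal = 286.0 - 244.5 = 41.5 kJ/kg
dh_actual = 303.7 - 244.5 = 59.2 kJ/kg
eta_s = dh_ideal / dh_actual = 41.5 / 59.2
eta_s = 0.701

0.701


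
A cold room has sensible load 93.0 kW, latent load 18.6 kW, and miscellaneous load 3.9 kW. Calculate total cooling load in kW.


Q_total = Q_s + Q_l + Q_misc
Q_total = 93.0 + 18.6 + 3.9
Q_total = 115.5 kW

115.5


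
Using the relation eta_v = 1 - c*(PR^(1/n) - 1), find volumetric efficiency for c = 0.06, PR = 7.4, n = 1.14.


PR^(1/n) = 7.4^(1/1.14) = 5.78740619
eta_v = 1 - 0.06 * (5.78740619 - 1)
eta_v = 0.7128

0.7128


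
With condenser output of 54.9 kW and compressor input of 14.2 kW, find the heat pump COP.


COP_hp = Q_cond / W
COP_hp = 54.9 / 14.2
COP_hp = 3.866

3.866


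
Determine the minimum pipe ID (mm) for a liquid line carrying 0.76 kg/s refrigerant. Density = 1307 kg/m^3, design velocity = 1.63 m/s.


A = m_dot / (rho * v) = 0.76 / (1307 * 1.63) = 0.0003567388437 m^2
d = sqrt(4*A/pi) * 1000
d = 21.3 mm

21.3


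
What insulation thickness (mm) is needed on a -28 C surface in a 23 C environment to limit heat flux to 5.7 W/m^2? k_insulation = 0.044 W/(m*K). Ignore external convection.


dT = 23 - (-28) = 51 K
thickness = k * dT / q_max * 1000
thickness = 0.044 * 51 / 5.7 * 1000
thickness = 393.7 mm

393.7


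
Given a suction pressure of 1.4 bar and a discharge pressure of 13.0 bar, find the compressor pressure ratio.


PR = P_high / P_low
PR = 13.0 / 1.4
PR = 9.286

9.286


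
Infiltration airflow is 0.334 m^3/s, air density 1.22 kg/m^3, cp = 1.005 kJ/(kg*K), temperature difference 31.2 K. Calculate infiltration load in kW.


Q = V_dot * rho * cp * dT
Q = 0.334 * 1.22 * 1.005 * 31.2
Q = 12.777 kW

12.777


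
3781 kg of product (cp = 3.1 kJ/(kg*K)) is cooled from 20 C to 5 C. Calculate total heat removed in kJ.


dT = 20 - (5) = 15 K
Q = m * cp * dT = 3781 * 3.1 * 15
Q = 175817 kJ

175817


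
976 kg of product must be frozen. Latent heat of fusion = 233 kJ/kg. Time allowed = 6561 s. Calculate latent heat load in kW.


Q_lat = m * h_fg / t
Q_lat = 976 * 233 / 6561
Q_lat = 34.66 kW

34.66


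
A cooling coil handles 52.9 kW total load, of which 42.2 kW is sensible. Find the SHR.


SHR = Q_sensible / Q_total
SHR = 42.2 / 52.9
SHR = 0.798

0.798


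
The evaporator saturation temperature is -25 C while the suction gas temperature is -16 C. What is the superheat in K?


Superheat = T_suction - T_evap
Superheat = -16 - (-25)
Superheat = 9 K

9


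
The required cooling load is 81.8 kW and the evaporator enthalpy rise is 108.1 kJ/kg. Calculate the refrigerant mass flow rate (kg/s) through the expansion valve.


m_dot = Q / dh
m_dot = 81.8 / 108.1
m_dot = 0.7567 kg/s

0.7567


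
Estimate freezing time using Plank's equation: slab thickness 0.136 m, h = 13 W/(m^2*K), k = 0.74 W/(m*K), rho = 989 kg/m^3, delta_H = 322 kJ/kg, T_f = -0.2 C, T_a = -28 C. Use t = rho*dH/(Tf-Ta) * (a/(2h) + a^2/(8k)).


dT = -0.2 - (-28) = 27.8 K
term1 = a/(2h) = 0.136/(2*13) = 0.005230769231
term2 = a^2/(8k) = 0.136^2/(8*0.74) = 0.003124324324
t = rho*dH*1000/dT * (term1 + term2)
t = 989*322*1000/27.8 * (0.005230769231 + 0.003124324324)
t = 95710 s

95710


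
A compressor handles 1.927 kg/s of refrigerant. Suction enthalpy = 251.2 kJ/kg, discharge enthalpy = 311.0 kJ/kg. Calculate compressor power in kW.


dh = 311.0 - 251.2 = 59.8 kJ/kg
W = m_dot * dh = 1.927 * 59.8 = 115.23 kW

115.23


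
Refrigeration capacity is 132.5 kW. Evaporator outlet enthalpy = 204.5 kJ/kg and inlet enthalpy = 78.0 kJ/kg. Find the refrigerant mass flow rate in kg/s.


dh = 204.5 - 78.0 = 126.5 kJ/kg
m_dot = Q / dh = 132.5 / 126.5 = 1.0474 kg/s

1.0474


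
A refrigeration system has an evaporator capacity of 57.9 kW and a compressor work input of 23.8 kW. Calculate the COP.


COP = Q_evap / W
COP = 57.9 / 23.8
COP = 2.433

2.433


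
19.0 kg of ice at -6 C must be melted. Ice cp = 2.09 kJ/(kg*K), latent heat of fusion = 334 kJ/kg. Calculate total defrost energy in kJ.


Sensible heat = cp * dT = 2.09 * 6 = 12.54 kJ/kg
Total per kg = 12.54 + 334 = 346.54 kJ/kg
Q = m * total = 19.0 * 346.54
Q = 6584.3 kJ

6584.3


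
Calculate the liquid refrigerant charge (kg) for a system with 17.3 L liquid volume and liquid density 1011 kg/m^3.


Charge = V * rho / 1000
Charge = 17.3 * 1011 / 1000
Charge = 17.49 kg

17.49


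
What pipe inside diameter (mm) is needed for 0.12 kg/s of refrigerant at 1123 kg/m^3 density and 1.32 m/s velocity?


A = m_dot / (rho * v) = 0.12 / (1123 * 1.32) = 0.00008095199547 m^2
d = sqrt(4*A/pi) * 1000
d = 10.2 mm

10.2


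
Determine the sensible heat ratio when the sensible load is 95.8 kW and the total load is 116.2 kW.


SHR = Q_sensible / Q_total
SHR = 95.8 / 116.2
SHR = 0.824

0.824


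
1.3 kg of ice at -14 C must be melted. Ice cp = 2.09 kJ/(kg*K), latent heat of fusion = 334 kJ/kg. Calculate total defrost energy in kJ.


Sensible heat = cp * dT = 2.09 * 14 = 29.26 kJ/kg
Total per kg = 29.26 + 334 = 363.26 kJ/kg
Q = m * total = 1.3 * 363.26
Q = 472.2 kJ

472.2
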